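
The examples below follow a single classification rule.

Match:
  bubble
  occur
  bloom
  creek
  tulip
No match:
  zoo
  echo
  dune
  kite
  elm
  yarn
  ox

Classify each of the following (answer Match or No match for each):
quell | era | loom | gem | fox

The distinguishing property — length ≥ 5 — holds for all the 'Match' cases and none of the 'No match' cases.

Match, No match, No match, No match, No match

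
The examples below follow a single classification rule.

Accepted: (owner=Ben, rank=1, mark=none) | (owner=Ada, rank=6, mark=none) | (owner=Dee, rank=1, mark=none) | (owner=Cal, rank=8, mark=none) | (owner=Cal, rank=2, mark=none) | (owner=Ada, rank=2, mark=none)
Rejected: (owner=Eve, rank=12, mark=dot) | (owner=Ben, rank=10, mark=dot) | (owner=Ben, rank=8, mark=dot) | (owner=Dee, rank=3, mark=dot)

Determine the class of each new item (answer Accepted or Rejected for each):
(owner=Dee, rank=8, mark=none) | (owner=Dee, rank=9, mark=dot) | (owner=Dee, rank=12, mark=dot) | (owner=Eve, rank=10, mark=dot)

Accepted, Rejected, Rejected, Rejected

Rule: mark is none. This holds for each 'Accepted' example and fails for each 'Rejected' one.
(owner=Dee, rank=8, mark=none): Accepted (mark is none). (owner=Dee, rank=9, mark=dot): Rejected (mark is dot). (owner=Dee, rank=12, mark=dot): Rejected (mark is dot). (owner=Eve, rank=10, mark=dot): Rejected (mark is dot).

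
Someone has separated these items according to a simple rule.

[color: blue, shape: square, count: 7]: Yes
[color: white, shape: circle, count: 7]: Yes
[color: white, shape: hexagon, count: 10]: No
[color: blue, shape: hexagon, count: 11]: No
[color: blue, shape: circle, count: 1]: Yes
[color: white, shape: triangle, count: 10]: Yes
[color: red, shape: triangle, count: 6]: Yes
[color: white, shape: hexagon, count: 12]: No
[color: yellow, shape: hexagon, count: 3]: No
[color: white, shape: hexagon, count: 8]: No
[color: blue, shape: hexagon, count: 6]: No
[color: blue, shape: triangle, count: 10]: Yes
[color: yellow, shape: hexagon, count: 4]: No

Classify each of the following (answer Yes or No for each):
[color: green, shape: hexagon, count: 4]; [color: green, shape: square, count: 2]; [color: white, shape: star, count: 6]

One predicate separates the groups cleanly: shape is not hexagon.
[color: green, shape: hexagon, count: 4] → shape is hexagon → No. [color: green, shape: square, count: 2] → shape is square → Yes. [color: white, shape: star, count: 6] → shape is star → Yes.

No, Yes, Yes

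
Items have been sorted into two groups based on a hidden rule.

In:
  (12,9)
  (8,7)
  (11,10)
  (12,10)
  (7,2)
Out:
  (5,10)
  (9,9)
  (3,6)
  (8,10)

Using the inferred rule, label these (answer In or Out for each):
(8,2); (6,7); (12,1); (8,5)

In, Out, In, In

The classifier is using: first > second.
(8,2) — 8 > 2, hence In.
(6,7) — 6 < 7, hence Out.
(12,1) — 12 > 1, hence In.
(8,5) — 8 > 5, hence In.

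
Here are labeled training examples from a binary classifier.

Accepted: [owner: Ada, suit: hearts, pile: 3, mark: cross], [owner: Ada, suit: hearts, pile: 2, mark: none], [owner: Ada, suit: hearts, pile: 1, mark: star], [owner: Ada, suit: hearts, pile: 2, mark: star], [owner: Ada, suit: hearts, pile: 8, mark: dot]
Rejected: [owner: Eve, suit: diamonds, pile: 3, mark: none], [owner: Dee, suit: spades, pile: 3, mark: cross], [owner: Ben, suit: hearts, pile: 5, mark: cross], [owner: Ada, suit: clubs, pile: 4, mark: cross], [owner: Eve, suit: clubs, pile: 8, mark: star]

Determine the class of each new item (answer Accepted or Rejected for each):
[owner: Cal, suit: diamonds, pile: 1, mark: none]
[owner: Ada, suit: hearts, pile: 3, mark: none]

All 'Accepted' examples share one property — owner is Ada AND suit is hearts — and every 'Rejected' example lacks it.
[owner: Cal, suit: diamonds, pile: 1, mark: none]: owner is Cal, suit is diamonds — doesn't qualify, so Rejected.
[owner: Ada, suit: hearts, pile: 3, mark: none]: owner is Ada, suit is hearts — satisfies this, so Accepted.

Rejected, Accepted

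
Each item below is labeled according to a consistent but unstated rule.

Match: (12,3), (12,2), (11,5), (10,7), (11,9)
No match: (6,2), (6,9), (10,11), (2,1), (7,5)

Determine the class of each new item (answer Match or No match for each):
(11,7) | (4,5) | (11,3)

Match, No match, Match

The common property of the 'Match' items is: first > second AND sum ≥ 14. No 'No match' item has it.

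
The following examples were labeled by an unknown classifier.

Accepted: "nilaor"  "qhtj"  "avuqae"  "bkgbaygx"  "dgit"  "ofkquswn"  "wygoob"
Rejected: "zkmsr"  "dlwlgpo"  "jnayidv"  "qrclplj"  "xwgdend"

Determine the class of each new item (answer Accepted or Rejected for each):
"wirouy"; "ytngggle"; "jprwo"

'Accepted' ⟺ even length.

Accepted, Accepted, Rejected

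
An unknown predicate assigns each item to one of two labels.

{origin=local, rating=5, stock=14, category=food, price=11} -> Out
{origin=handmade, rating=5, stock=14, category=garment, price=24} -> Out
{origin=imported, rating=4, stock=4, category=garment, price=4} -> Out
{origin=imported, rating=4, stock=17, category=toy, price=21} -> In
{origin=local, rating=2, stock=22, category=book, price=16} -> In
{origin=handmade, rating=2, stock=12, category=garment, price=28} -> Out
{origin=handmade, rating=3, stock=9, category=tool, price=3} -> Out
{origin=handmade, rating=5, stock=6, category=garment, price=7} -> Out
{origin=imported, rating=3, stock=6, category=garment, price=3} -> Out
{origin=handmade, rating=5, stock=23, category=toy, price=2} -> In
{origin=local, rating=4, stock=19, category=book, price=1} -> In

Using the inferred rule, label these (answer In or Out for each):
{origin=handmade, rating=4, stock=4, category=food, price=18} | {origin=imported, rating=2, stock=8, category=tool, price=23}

Out, Out

The classifier is using: stock ≥ 17.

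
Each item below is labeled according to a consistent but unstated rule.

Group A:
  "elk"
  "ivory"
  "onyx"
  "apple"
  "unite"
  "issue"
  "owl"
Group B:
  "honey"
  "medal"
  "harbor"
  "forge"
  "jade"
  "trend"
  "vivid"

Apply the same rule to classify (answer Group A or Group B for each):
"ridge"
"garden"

Group B, Group B

A rule that fits every label: starts with a vowel — true of each 'Group A' example, false of each 'Group B' one.
"ridge": starts with 'r', fails the rule → Group B. "garden": starts with 'g', fails the rule → Group B.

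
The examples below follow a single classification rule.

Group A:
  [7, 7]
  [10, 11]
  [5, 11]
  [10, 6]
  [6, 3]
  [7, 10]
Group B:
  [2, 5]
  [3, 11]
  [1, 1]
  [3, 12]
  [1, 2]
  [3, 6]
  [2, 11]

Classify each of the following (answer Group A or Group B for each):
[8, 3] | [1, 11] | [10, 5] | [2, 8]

Group A, Group B, Group A, Group B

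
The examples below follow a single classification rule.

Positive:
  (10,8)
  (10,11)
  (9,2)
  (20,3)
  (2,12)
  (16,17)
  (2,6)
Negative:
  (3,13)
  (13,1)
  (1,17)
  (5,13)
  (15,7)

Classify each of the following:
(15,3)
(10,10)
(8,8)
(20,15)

Negative, Positive, Positive, Positive

'Positive' ⟺ product is even.
(15,3): 15·3 = 45 — does not satisfy this, so Negative. (10,10): 10·10 = 100 — matches, so Positive. (8,8): 8·8 = 64 — matches, so Positive. (20,15): 20·15 = 300 — matches, so Positive.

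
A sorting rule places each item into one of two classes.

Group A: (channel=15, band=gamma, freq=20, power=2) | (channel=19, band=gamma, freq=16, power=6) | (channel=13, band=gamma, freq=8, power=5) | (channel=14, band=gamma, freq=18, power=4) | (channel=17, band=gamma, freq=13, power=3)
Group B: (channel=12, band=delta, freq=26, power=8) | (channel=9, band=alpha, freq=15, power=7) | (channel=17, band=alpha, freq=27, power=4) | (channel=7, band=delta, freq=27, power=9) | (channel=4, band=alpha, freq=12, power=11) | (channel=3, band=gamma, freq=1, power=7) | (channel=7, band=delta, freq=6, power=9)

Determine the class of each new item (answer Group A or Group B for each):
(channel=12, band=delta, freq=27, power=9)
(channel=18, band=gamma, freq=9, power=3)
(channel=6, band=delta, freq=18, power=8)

Group B, Group A, Group B

A rule that fits every label: band is gamma AND freq ≥ 6 — true of each 'Group A' example, false of each 'Group B' one.
(channel=12, band=delta, freq=27, power=9): band is delta, freq = 27, lacks this property → Group B.
(channel=18, band=gamma, freq=9, power=3): band is gamma, freq = 9, qualifies → Group A.
(channel=6, band=delta, freq=18, power=8): band is delta, freq = 18, lacks this property → Group B.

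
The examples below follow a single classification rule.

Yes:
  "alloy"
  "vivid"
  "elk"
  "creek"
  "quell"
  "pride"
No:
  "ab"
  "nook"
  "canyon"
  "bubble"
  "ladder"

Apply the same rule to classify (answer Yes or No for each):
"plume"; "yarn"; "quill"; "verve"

Yes, No, Yes, Yes

The pattern is that an item is 'Yes' exactly when: odd length.
"plume" — length 5, hence Yes.
"yarn" — length 4, hence No.
"quill" — length 5, hence Yes.
"verve" — length 5, hence Yes.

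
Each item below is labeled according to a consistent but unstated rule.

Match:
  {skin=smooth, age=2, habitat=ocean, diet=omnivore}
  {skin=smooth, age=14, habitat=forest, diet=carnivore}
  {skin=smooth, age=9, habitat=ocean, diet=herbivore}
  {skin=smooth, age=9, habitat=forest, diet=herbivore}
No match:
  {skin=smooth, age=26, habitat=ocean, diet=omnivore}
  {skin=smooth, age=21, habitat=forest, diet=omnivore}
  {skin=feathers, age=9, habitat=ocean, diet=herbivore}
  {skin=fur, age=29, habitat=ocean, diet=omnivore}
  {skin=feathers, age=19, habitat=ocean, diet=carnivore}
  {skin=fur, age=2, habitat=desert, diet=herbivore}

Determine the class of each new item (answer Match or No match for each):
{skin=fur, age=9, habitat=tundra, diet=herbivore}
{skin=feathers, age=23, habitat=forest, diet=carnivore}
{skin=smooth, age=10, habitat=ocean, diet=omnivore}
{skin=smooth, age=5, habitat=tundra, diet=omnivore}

No match, No match, Match, Match

One predicate separates the groups cleanly: skin is smooth AND age ≤ 14.
{skin=fur, age=9, habitat=tundra, diet=herbivore}: No match (skin is fur, age = 9).
{skin=feathers, age=23, habitat=forest, diet=carnivore}: No match (skin is feathers, age = 23).
{skin=smooth, age=10, habitat=ocean, diet=omnivore}: Match (skin is smooth, age = 10).
{skin=smooth, age=5, habitat=tundra, diet=omnivore}: Match (skin is smooth, age = 5).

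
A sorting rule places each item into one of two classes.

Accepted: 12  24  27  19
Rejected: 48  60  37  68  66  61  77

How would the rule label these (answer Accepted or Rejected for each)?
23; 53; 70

A rule that fits every label: at most 27 — true of each 'Accepted' example, false of each 'Rejected' one.
23: 23 ≤ 27, has this property → Accepted. 53: 53 > 27, does not pass → Rejected. 70: 70 > 27, does not pass → Rejected.

Accepted, Rejected, Rejected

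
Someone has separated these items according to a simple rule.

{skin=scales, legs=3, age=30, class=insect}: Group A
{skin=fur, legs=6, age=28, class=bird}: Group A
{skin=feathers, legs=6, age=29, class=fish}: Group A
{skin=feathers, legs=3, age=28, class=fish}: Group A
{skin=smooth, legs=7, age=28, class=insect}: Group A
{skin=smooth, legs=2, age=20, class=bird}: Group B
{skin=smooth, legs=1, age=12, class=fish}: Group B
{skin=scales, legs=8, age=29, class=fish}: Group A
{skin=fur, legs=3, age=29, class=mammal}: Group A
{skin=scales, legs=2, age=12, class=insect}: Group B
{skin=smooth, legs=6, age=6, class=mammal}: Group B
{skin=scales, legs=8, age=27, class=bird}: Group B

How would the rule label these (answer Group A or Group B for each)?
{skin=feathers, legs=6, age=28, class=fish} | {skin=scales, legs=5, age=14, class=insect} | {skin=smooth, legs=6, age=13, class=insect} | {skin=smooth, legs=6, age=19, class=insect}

One predicate separates the groups cleanly: age ≥ 28.
{skin=feathers, legs=6, age=28, class=fish}: age = 28 — fits, so Group A. {skin=scales, legs=5, age=14, class=insect}: age = 14 — does not fit, so Group B. {skin=smooth, legs=6, age=13, class=insect}: age = 13 — does not fit, so Group B. {skin=smooth, legs=6, age=19, class=insect}: age = 19 — does not fit, so Group B.

Group A, Group B, Group B, Group B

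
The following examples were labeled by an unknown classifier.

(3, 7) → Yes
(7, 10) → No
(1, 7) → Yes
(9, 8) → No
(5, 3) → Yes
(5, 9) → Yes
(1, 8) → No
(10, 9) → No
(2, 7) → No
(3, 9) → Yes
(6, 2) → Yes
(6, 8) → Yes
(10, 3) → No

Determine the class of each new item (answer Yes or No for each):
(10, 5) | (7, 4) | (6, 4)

No, No, Yes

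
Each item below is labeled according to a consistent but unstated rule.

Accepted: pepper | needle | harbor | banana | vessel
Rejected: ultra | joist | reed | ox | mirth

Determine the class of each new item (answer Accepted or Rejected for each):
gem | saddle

Rejected, Accepted

All 'Accepted' examples share one property — length 6 — and every 'Rejected' example lacks it.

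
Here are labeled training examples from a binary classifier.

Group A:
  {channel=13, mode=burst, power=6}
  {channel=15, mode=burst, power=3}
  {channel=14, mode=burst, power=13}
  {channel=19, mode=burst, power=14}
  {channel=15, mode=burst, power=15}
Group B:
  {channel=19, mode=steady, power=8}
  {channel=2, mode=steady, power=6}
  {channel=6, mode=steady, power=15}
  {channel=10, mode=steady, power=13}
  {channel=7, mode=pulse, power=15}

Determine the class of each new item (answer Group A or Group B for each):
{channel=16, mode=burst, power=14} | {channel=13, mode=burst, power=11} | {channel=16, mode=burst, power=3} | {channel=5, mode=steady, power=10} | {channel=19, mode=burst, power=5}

Every 'Group A' example satisfies: mode is burst. None of the 'Group B' examples do.
{channel=16, mode=burst, power=14}: Group A (mode is burst). {channel=13, mode=burst, power=11}: Group A (mode is burst). {channel=16, mode=burst, power=3}: Group A (mode is burst). {channel=5, mode=steady, power=10}: Group B (mode is steady). {channel=19, mode=burst, power=5}: Group A (mode is burst).

Group A, Group A, Group A, Group B, Group A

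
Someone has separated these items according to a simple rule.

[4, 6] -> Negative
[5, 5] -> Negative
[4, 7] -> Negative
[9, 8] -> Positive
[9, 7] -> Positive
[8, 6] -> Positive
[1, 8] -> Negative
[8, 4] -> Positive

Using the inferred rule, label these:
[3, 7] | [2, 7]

Negative, Negative

The simplest hypothesis consistent with all the labels is: first > second.
[3, 7]: Negative (3 < 7).
[2, 7]: Negative (2 < 7).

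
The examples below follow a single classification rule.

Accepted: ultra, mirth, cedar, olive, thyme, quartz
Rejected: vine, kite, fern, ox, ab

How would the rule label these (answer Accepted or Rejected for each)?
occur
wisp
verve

'Accepted' ⟺ length ≥ 5.

Accepted, Rejected, Accepted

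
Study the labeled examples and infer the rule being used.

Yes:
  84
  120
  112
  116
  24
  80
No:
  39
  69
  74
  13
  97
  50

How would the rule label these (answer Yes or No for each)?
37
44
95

No, Yes, No

Every 'Yes' example satisfies: multiple of 4. None of the 'No' examples do.
37: 37 = 4·9 + 1, fails the rule → No. 44: 44 = 4·11, satisfies this → Yes. 95: 95 = 4·23 + 3, fails the rule → No.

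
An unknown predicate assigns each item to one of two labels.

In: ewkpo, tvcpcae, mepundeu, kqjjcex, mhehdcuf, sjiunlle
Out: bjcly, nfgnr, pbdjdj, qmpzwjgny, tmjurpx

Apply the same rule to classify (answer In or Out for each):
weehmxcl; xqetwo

In, In

Every 'In' example satisfies: contains 'e'. None of the 'Out' examples do.
weehmxcl: has 'e' — fits, so In. xqetwo: has 'e' — fits, so In.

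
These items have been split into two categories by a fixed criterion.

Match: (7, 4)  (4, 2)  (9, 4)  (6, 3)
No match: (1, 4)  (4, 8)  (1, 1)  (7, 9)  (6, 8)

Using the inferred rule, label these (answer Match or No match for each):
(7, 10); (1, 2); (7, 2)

The common property of the 'Match' items is: first > second. No 'No match' item has it.
(7, 10): 7 < 10 — fails this test, so No match. (1, 2): 1 < 2 — fails this test, so No match. (7, 2): 7 > 2 — satisfies this, so Match.

No match, No match, Match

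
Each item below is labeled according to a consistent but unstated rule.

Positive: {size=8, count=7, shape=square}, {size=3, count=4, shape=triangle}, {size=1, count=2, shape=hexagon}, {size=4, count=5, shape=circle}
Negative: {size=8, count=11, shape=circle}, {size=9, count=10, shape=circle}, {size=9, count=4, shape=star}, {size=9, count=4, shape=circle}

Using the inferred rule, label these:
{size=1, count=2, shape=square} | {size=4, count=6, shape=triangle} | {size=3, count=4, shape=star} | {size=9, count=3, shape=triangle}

The distinguishing property — size ≤ 8 AND count ≤ 7 — holds for all the 'Positive' cases and none of the 'Negative' cases.

Positive, Positive, Positive, Negative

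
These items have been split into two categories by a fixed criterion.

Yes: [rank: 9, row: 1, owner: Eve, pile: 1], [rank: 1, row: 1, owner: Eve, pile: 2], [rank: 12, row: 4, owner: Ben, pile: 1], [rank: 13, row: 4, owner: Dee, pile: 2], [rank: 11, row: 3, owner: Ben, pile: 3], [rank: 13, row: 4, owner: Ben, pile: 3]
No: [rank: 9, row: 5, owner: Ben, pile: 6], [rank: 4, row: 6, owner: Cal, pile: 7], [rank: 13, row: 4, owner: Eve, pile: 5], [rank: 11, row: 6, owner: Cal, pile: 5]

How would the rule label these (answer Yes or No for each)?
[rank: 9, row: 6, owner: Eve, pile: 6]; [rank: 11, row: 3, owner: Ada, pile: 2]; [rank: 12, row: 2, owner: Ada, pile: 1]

No, Yes, Yes

One predicate separates the groups cleanly: pile ≤ 3.
[rank: 9, row: 6, owner: Eve, pile: 6] → pile = 6 → No.
[rank: 11, row: 3, owner: Ada, pile: 2] → pile = 2 → Yes.
[rank: 12, row: 2, owner: Ada, pile: 1] → pile = 1 → Yes.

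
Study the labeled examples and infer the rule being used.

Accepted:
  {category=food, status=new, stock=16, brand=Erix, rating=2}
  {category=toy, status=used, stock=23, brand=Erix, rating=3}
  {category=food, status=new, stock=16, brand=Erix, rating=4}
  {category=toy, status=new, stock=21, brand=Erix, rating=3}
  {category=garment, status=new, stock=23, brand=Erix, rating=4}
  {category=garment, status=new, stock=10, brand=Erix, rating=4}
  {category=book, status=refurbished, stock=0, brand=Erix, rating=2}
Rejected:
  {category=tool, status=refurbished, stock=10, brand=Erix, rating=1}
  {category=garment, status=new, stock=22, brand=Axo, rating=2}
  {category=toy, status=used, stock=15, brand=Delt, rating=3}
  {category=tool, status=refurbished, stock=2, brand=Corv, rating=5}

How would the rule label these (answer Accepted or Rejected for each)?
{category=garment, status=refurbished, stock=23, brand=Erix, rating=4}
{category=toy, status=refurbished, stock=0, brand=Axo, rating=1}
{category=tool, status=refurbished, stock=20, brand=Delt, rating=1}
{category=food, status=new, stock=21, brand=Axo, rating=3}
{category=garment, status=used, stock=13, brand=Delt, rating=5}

A rule that fits every label: brand is Erix AND rating ≥ 2 — true of each 'Accepted' example, false of each 'Rejected' one.
Accepted: {category=garment, status=refurbished, stock=23, brand=Erix, rating=4}, since brand is Erix, rating = 4.
Rejected: {category=toy, status=refurbished, stock=0, brand=Axo, rating=1}, since brand is Axo, rating = 1.
Rejected: {category=tool, status=refurbished, stock=20, brand=Delt, rating=1}, since brand is Delt, rating = 1.
Rejected: {category=food, status=new, stock=21, brand=Axo, rating=3}, since brand is Axo, rating = 3.
Rejected: {category=garment, status=used, stock=13, brand=Delt, rating=5}, since brand is Delt, rating = 5.

Accepted, Rejected, Rejected, Rejected, Rejected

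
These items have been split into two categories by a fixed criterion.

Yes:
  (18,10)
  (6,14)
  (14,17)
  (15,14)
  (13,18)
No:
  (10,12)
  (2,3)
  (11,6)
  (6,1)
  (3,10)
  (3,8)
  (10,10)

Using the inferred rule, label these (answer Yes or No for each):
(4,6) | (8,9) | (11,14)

The distinguishing property — max ≥ 13 — holds for all the 'Yes' cases and none of the 'No' cases.

No, No, Yes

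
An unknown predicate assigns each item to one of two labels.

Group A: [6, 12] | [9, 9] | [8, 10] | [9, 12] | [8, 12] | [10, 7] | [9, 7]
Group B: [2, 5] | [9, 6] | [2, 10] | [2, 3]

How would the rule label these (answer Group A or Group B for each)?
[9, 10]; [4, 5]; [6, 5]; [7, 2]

Group A, Group B, Group B, Group B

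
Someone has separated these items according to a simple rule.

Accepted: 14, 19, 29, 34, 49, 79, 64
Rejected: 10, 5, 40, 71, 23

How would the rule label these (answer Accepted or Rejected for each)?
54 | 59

The common property of the 'Accepted' items is: ≡ 4 (mod 5). No 'Rejected' item has it.
54 — 54 mod 5 = 4, hence Accepted.
59 — 59 mod 5 = 4, hence Accepted.

Accepted, Accepted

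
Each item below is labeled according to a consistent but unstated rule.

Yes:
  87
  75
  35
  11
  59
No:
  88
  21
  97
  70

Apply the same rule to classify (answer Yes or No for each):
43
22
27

Yes, No, Yes

Comparing the two groups points to one rule — ≡ 3 (mod 4).
43: Yes (43 mod 4 = 3).
22: No (22 mod 4 = 2).
27: Yes (27 mod 4 = 3).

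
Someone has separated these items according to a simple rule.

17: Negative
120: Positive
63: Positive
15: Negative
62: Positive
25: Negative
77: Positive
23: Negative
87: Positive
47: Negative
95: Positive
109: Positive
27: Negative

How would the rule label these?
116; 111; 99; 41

One predicate separates the groups cleanly: at least 62.
116 — 116 ≥ 62, hence Positive. 111 — 111 ≥ 62, hence Positive. 99 — 99 ≥ 62, hence Positive. 41 — 41 < 62, hence Negative.

Positive, Positive, Positive, Negative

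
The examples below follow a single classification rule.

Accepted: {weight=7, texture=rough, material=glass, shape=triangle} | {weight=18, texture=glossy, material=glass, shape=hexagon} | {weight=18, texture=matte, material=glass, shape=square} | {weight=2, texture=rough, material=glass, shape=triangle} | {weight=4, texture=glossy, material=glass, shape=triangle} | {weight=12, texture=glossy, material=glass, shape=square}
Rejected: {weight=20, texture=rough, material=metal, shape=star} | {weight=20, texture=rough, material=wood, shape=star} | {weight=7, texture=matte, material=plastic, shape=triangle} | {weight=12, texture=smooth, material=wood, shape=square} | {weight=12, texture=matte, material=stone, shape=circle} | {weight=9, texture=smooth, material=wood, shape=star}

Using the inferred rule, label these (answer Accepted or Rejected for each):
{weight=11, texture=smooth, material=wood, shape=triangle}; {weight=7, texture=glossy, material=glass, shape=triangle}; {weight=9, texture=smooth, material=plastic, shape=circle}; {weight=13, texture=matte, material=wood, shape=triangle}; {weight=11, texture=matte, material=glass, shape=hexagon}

Every 'Accepted' example satisfies: material is glass. None of the 'Rejected' examples do.

Rejected, Accepted, Rejected, Rejected, Accepted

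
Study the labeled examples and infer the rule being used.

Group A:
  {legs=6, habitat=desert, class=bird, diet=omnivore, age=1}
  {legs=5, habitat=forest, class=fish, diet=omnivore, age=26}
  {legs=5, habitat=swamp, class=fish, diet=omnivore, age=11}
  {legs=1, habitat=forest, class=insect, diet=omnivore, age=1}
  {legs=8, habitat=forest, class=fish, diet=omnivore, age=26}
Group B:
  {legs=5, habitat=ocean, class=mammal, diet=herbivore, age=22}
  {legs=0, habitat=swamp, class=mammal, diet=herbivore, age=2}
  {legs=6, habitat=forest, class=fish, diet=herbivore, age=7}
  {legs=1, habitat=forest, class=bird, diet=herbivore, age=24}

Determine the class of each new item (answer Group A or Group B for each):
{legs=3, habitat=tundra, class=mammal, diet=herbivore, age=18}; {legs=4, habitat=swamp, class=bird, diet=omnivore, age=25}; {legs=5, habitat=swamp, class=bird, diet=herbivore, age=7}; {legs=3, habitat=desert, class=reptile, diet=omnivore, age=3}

The common property of the 'Group A' items is: diet is omnivore. No 'Group B' item has it.
Group B: {legs=3, habitat=tundra, class=mammal, diet=herbivore, age=18}, since diet is herbivore. Group A: {legs=4, habitat=swamp, class=bird, diet=omnivore, age=25}, since diet is omnivore. Group B: {legs=5, habitat=swamp, class=bird, diet=herbivore, age=7}, since diet is herbivore. Group A: {legs=3, habitat=desert, class=reptile, diet=omnivore, age=3}, since diet is omnivore.

Group B, Group A, Group B, Group A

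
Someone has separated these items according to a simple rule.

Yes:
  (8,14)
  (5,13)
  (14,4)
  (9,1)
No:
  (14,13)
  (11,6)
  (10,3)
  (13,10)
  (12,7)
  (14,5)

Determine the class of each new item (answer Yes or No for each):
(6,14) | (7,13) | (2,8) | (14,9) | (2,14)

Yes, Yes, Yes, No, Yes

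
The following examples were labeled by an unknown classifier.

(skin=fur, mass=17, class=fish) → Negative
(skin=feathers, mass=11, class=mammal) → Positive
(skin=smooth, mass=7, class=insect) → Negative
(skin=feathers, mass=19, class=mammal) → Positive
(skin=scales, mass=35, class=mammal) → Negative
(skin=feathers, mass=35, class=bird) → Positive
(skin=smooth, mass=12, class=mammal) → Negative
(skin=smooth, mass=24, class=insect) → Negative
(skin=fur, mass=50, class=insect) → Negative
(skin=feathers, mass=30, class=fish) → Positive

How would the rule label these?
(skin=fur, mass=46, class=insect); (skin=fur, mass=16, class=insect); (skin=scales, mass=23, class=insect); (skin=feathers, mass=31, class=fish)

Negative, Negative, Negative, Positive

Looking at the examples, the only property every 'Positive' case has and every 'Negative' case lacks is: skin is feathers.
(skin=fur, mass=46, class=insect): Negative (skin is fur). (skin=fur, mass=16, class=insect): Negative (skin is fur). (skin=scales, mass=23, class=insect): Negative (skin is scales). (skin=feathers, mass=31, class=fish): Positive (skin is feathers).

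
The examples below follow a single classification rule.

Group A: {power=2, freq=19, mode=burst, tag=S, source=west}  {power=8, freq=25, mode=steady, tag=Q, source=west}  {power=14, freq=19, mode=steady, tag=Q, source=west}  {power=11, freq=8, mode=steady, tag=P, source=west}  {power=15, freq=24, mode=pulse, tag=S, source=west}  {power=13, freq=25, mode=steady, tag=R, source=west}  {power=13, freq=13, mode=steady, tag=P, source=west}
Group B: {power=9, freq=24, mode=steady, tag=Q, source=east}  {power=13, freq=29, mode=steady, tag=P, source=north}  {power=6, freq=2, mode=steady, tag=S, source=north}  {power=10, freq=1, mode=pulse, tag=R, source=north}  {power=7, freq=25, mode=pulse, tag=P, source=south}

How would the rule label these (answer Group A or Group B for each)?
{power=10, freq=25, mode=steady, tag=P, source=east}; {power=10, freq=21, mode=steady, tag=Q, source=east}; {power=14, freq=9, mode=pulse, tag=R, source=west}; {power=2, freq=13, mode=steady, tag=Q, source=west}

Looking at the examples, the only property every 'Group A' case has and every 'Group B' case lacks is: source is west.

Group B, Group B, Group A, Group A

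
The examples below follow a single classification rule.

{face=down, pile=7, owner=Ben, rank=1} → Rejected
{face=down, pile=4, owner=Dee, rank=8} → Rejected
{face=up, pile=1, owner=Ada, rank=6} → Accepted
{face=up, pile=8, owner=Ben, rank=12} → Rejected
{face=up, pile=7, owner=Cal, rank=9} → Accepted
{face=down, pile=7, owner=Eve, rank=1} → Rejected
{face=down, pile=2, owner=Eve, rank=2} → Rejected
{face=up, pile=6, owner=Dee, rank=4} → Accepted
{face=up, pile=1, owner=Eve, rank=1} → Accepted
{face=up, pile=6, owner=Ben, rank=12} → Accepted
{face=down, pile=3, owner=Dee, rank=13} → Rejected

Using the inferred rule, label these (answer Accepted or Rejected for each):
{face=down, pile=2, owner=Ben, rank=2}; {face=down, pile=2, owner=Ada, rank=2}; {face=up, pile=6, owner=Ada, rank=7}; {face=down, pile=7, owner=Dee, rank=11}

The distinguishing property — face is up AND pile ≤ 7 — holds for all the 'Accepted' cases and none of the 'Rejected' cases.
{face=down, pile=2, owner=Ben, rank=2}: face is down, pile = 2 — doesn't qualify, so Rejected. {face=down, pile=2, owner=Ada, rank=2}: face is down, pile = 2 — doesn't qualify, so Rejected. {face=up, pile=6, owner=Ada, rank=7}: face is up, pile = 6 — has this property, so Accepted. {face=down, pile=7, owner=Dee, rank=11}: face is down, pile = 7 — doesn't qualify, so Rejected.

Rejected, Rejected, Accepted, Rejected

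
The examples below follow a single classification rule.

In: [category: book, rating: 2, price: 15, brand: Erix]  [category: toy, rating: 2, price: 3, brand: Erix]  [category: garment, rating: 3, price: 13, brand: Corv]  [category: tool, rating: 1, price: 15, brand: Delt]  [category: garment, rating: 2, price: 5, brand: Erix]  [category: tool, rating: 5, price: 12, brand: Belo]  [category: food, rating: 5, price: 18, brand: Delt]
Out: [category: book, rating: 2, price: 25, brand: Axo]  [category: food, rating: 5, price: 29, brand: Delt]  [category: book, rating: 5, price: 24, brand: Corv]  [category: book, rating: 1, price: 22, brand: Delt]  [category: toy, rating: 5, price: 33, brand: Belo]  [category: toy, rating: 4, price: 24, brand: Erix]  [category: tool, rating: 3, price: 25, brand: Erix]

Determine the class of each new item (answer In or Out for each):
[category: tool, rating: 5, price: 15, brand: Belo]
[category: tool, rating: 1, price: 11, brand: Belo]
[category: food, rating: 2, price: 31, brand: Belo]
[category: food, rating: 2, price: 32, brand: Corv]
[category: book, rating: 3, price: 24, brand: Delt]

In, In, Out, Out, Out

The distinguishing property — price ≤ 18 — holds for all the 'In' cases and none of the 'Out' cases.
[category: tool, rating: 5, price: 15, brand: Belo]: In (price = 15).
[category: tool, rating: 1, price: 11, brand: Belo]: In (price = 11).
[category: food, rating: 2, price: 31, brand: Belo]: Out (price = 31).
[category: food, rating: 2, price: 32, brand: Corv]: Out (price = 32).
[category: book, rating: 3, price: 24, brand: Delt]: Out (price = 24).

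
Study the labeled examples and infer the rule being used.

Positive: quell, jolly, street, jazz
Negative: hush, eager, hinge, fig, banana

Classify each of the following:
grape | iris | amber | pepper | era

The simplest hypothesis consistent with all the labels is: has a double letter.
grape: Negative (no doubled letter). iris: Negative (no doubled letter). amber: Negative (no doubled letter). pepper: Positive ('pp' doubled). era: Negative (no doubled letter).

Negative, Negative, Negative, Positive, Negative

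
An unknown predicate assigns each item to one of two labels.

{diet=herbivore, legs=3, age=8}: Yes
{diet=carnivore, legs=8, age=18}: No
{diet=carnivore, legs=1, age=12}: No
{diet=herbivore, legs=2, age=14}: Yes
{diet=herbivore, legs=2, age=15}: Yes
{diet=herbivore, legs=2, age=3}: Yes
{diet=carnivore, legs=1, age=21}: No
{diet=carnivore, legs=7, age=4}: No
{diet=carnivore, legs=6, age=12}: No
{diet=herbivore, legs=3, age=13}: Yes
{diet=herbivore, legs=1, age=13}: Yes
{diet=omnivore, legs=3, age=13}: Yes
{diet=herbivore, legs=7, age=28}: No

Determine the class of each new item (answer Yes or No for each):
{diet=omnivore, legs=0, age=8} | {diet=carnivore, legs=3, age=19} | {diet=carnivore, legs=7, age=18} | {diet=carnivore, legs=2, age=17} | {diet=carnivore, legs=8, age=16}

Yes, No, No, No, No

'Yes' ⟺ diet is not carnivore AND age ≤ 15.
{diet=omnivore, legs=0, age=8} — diet is omnivore, age = 8, hence Yes.
{diet=carnivore, legs=3, age=19} — diet is carnivore, age = 19, hence No.
{diet=carnivore, legs=7, age=18} — diet is carnivore, age = 18, hence No.
{diet=carnivore, legs=2, age=17} — diet is carnivore, age = 17, hence No.
{diet=carnivore, legs=8, age=16} — diet is carnivore, age = 16, hence No.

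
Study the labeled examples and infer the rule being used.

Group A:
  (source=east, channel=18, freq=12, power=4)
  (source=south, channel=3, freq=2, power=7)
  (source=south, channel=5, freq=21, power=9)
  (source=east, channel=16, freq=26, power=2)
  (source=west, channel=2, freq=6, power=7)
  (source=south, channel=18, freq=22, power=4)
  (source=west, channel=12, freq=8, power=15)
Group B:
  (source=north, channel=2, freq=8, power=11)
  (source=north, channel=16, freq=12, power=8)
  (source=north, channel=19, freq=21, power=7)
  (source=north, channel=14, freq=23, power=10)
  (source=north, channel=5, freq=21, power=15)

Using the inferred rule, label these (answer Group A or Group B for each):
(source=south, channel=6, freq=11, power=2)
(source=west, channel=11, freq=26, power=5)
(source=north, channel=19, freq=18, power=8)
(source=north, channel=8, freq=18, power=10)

Every 'Group A' example satisfies: source is not north. None of the 'Group B' examples do.
(source=south, channel=6, freq=11, power=2): source is south — qualifies, so Group A. (source=west, channel=11, freq=26, power=5): source is west — qualifies, so Group A. (source=north, channel=19, freq=18, power=8): source is north — does not pass, so Group B. (source=north, channel=8, freq=18, power=10): source is north — does not pass, so Group B.

Group A, Group A, Group B, Group B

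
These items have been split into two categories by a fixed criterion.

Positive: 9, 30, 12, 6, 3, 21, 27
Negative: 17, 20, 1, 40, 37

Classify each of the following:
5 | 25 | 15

Negative, Negative, Positive

Looking at the examples, the only property every 'Positive' case has and every 'Negative' case lacks is: multiple of 3.
5: 5 = 3·1 + 2 — does not fit, so Negative.
25: 25 = 3·8 + 1 — does not fit, so Negative.
15: 15 = 3·5 — checks out, so Positive.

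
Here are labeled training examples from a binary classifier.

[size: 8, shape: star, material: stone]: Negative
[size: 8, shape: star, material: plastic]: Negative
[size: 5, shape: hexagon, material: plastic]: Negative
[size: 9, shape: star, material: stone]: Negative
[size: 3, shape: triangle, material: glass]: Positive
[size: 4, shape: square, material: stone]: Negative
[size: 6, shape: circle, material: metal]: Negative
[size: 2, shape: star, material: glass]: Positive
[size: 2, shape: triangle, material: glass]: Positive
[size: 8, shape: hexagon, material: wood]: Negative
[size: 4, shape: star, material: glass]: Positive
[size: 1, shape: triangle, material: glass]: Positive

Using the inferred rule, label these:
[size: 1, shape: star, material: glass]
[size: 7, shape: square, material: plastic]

Rule: material is glass. This holds for each 'Positive' example and fails for each 'Negative' one.

Positive, Negative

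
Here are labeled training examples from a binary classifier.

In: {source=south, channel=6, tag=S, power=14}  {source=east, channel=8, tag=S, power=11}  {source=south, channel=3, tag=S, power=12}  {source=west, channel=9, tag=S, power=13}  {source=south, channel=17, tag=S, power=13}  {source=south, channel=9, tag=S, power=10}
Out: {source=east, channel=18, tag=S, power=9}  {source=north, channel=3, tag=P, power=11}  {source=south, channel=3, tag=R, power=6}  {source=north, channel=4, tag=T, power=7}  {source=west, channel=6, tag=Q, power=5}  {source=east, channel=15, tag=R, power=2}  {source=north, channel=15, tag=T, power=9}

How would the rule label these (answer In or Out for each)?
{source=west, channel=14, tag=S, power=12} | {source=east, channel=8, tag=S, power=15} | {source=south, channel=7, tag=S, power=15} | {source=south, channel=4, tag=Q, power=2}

In, In, In, Out

The rule appears to be: tag is S AND power ≥ 10.
{source=west, channel=14, tag=S, power=12} — tag is S, power = 12, hence In.
{source=east, channel=8, tag=S, power=15} — tag is S, power = 15, hence In.
{source=south, channel=7, tag=S, power=15} — tag is S, power = 15, hence In.
{source=south, channel=4, tag=Q, power=2} — tag is Q, power = 2, hence Out.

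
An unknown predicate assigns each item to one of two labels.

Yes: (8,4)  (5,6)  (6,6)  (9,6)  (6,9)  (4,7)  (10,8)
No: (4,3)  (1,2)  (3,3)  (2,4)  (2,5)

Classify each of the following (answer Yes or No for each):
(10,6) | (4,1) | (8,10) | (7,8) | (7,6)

Yes, No, Yes, Yes, Yes

The distinguishing property — sum ≥ 11 — holds for all the 'Yes' cases and none of the 'No' cases.
Yes: (10,6), since 10+6 = 16. No: (4,1), since 4+1 = 5. Yes: (8,10), since 8+10 = 18. Yes: (7,8), since 7+8 = 15. Yes: (7,6), since 7+6 = 13.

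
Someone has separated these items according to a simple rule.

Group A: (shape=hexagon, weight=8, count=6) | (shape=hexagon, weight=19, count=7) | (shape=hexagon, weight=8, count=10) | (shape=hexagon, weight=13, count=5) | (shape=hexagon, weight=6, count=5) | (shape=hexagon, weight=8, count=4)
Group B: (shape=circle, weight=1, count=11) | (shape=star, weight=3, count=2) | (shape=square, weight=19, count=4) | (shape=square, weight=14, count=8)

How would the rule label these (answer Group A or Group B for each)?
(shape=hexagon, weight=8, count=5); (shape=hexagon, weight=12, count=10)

Group A, Group A

Every 'Group A' example satisfies: shape is hexagon. None of the 'Group B' examples do.
(shape=hexagon, weight=8, count=5) — shape is hexagon, hence Group A.
(shape=hexagon, weight=12, count=10) — shape is hexagon, hence Group A.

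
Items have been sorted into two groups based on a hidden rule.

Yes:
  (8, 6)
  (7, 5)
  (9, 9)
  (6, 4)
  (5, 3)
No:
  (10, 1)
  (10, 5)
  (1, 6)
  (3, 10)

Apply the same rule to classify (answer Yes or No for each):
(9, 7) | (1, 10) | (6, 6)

Yes, No, Yes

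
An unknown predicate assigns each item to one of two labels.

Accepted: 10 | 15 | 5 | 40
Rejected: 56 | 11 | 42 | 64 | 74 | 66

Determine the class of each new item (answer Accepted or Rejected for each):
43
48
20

Rejected, Rejected, Accepted

Checking candidate rules against both groups, what survives is: multiple of 5.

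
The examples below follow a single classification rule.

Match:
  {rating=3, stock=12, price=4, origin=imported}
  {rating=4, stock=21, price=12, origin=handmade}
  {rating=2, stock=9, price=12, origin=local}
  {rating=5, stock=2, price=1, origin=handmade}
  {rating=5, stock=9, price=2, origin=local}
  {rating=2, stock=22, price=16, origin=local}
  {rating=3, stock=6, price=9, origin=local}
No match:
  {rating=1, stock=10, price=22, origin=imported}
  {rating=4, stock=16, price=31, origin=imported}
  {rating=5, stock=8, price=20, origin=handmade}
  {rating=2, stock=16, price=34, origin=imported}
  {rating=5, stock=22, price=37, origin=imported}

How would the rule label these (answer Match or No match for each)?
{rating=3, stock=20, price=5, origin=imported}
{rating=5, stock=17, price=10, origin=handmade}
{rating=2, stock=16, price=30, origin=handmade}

Match, Match, No match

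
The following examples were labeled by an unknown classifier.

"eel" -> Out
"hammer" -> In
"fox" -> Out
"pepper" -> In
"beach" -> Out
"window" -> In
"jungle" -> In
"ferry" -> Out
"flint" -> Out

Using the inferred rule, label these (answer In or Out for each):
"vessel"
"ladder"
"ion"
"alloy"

In, In, Out, Out

The pattern is that an item is 'In' exactly when: even length.
"vessel": length 6 — passes, so In. "ladder": length 6 — passes, so In. "ion": length 3 — does not fit, so Out. "alloy": length 5 — does not fit, so Out.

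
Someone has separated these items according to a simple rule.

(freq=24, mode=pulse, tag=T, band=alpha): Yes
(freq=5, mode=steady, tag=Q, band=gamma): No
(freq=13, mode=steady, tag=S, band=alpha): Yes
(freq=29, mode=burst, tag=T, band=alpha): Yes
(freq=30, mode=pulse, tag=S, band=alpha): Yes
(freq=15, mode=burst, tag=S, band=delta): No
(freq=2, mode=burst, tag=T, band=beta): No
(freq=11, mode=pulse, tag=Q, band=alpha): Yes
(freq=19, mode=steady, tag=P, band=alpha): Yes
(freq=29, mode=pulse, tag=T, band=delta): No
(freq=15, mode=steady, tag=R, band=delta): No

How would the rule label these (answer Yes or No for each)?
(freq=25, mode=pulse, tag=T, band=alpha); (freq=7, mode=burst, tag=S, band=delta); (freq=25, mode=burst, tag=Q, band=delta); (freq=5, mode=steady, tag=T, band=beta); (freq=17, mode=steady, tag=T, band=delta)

A rule that fits every label: band is alpha — true of each 'Yes' example, false of each 'No' one.
(freq=25, mode=pulse, tag=T, band=alpha) — band is alpha, hence Yes. (freq=7, mode=burst, tag=S, band=delta) — band is delta, hence No. (freq=25, mode=burst, tag=Q, band=delta) — band is delta, hence No. (freq=5, mode=steady, tag=T, band=beta) — band is beta, hence No. (freq=17, mode=steady, tag=T, band=delta) — band is delta, hence No.

Yes, No, No, No, No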